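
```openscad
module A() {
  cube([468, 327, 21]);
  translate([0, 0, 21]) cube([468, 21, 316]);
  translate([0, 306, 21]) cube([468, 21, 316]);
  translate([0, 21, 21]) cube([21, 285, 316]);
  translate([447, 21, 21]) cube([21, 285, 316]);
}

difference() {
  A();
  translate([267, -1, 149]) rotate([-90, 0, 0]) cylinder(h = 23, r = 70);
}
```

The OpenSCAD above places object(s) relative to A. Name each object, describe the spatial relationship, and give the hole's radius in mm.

A is an open box. The open box has a circular hole through its front wall. The hole's radius is 70 mm.

The subtracted cylinder has r = 70 mm.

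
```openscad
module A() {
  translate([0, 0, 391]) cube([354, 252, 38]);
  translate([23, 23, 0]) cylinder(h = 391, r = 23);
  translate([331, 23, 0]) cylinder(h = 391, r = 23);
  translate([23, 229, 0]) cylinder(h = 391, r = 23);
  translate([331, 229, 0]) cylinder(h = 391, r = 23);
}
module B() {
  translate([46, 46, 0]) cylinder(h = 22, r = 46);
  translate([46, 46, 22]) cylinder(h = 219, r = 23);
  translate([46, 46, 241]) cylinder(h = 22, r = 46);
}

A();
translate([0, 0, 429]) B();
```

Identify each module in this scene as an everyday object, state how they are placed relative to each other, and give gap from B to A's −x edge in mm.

The spool's min-x is at 0; the stool's min-x is 0; gap = 0 mm.

A is a stool. B is a spool. The spool is on top of the stool. The gap from the spool to the stool's −x edge is 0 mm.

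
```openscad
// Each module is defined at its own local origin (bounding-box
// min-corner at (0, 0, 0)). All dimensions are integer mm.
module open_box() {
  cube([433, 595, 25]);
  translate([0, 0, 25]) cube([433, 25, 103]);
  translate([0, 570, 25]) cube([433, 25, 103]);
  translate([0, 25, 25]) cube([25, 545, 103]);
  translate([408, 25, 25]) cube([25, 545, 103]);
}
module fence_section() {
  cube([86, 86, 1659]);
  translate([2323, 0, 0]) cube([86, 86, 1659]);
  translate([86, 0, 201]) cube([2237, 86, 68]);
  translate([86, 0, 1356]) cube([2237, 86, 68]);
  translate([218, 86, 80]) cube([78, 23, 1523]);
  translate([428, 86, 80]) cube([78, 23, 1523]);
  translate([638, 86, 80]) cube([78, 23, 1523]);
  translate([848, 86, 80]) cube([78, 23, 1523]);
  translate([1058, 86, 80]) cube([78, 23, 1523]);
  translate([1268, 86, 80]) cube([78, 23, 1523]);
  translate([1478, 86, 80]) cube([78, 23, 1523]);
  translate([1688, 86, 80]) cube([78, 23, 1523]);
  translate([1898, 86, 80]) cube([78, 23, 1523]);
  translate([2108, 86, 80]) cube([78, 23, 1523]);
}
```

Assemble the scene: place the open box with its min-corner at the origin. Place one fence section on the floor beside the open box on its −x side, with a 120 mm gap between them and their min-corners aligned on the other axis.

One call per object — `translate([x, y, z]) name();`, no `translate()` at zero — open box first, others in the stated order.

open_box();
translate([-2529, 0, 0]) fence_section();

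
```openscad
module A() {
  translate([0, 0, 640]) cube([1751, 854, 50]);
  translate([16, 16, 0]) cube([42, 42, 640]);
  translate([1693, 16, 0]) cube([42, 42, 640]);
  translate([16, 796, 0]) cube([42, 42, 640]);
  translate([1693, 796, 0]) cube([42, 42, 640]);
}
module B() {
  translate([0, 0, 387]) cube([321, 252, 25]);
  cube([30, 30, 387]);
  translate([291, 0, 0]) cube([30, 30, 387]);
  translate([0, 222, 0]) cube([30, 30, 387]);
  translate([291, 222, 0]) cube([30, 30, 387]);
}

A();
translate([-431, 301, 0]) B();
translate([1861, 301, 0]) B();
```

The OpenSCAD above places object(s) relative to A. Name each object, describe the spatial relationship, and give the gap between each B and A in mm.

A is a table. B is a stool. Two stools sit around the table at the −x, +x sides. The gap between each stool and the table is 110 mm.

Each stool's nearest face is 110 mm from the table's bounding box.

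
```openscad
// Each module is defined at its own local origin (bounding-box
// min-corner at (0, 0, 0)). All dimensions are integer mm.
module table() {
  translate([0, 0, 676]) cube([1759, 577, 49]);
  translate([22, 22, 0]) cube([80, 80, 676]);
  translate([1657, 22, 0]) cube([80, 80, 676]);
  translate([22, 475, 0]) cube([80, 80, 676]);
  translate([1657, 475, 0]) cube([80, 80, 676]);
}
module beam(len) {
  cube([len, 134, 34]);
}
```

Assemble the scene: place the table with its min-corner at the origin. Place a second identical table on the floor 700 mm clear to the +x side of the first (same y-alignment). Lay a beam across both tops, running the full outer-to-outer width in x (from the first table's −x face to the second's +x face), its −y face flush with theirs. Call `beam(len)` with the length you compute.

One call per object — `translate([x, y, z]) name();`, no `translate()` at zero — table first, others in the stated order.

table();
translate([2459, 0, 0]) table();
translate([0, 0, 725]) beam(4218);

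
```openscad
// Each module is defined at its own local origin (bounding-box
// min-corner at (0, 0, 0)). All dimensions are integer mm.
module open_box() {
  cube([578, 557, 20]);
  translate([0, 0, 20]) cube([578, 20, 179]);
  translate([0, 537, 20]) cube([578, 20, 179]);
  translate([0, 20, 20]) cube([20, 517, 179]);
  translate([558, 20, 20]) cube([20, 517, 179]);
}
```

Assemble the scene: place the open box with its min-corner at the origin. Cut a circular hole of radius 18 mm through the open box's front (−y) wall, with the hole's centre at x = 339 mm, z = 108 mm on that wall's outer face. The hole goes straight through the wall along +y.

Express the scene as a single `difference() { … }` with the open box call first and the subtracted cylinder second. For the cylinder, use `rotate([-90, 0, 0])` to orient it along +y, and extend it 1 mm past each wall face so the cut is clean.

difference() {
  open_box();
  translate([339, -1, 108]) rotate([-90, 0, 0]) cylinder(h = 22, r = 18);
}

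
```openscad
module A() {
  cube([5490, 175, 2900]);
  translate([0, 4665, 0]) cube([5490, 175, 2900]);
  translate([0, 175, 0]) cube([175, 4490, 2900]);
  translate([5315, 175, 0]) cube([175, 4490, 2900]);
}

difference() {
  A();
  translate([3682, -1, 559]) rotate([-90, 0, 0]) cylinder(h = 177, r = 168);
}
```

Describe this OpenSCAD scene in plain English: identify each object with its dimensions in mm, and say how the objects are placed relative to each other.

A is a box-shaped house frame (walls only): outside footprint 5490×4840 mm, wall height 2900 mm, wall thickness 175 mm. The two y-facing walls run the full x-width; the two x-facing walls fit between the inner faces of the y-facing walls.

The house frame has a circular hole of radius 168 mm through its front wall, centred at (x = 3682, z = 559).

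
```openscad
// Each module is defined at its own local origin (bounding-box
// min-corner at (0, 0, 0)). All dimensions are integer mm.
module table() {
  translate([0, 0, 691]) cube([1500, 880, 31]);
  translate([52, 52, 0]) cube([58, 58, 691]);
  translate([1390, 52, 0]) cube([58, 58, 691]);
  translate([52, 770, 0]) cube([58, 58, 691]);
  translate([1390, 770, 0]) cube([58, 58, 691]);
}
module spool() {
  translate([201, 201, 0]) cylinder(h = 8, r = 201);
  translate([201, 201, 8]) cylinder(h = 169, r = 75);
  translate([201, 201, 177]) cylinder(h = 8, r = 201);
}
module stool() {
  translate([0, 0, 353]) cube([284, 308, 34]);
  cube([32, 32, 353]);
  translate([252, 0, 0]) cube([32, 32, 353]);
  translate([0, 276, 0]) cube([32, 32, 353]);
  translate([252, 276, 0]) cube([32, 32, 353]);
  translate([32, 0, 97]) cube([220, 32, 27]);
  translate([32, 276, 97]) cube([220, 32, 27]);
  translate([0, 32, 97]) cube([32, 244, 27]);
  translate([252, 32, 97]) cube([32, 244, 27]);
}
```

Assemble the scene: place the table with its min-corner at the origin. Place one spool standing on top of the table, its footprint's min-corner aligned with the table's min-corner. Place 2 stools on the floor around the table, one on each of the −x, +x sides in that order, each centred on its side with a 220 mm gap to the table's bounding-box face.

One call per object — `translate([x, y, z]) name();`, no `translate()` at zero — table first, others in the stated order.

table();
translate([0, 0, 722]) spool();
translate([-504, 286, 0]) stool();
translate([1720, 286, 0]) stool();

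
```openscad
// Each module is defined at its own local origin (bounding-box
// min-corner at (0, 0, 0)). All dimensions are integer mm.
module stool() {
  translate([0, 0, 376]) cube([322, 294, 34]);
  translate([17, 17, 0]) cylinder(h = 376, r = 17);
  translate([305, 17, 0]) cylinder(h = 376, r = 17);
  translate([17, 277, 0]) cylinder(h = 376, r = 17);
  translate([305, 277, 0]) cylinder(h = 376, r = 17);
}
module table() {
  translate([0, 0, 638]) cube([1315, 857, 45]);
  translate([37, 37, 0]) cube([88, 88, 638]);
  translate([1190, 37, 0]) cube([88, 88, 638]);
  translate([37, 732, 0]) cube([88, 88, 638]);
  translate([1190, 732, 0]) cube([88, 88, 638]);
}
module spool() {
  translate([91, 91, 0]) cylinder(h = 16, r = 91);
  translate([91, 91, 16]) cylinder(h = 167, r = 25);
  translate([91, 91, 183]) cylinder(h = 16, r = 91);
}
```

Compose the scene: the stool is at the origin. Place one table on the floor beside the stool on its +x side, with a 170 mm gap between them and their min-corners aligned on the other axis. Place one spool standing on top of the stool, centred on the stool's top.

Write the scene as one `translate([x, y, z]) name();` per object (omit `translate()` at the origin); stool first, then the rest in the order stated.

stool();
translate([492, 0, 0]) table();
translate([70, 56, 410]) spool();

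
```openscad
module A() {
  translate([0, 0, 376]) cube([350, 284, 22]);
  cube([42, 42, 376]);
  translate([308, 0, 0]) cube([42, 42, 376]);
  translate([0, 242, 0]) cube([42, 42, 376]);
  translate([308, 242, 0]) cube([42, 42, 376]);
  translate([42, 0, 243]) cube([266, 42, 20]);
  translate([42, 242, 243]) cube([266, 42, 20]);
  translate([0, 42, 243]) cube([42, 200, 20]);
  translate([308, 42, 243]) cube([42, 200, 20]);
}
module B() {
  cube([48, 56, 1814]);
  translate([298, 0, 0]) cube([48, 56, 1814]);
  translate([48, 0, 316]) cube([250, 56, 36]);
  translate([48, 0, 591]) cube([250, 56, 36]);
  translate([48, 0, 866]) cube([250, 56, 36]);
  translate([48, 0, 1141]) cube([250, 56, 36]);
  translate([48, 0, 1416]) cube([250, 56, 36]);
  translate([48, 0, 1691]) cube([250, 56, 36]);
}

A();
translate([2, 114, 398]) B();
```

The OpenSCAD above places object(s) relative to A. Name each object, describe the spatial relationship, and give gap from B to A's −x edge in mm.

A is a stool. B is a ladder. The ladder is on top of the stool, centred. The gap from the ladder to the stool's −x edge is 2 mm.

The ladder's min-x is at 2; the stool's min-x is 0; gap = 2 mm.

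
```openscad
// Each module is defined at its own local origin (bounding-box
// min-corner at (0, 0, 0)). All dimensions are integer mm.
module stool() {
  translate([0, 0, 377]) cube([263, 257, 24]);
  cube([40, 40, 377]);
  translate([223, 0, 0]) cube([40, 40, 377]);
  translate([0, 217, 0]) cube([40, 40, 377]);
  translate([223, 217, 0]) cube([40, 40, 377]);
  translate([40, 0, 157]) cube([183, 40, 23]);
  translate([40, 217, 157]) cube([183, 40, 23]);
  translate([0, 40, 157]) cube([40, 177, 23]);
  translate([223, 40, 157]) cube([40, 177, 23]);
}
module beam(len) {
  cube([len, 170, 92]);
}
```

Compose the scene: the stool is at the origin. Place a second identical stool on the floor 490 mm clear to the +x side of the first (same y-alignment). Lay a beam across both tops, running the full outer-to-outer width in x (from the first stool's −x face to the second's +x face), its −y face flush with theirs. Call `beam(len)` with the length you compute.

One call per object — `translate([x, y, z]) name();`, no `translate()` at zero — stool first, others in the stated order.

stool();
translate([753, 0, 0]) stool();
translate([0, 0, 401]) beam(1016);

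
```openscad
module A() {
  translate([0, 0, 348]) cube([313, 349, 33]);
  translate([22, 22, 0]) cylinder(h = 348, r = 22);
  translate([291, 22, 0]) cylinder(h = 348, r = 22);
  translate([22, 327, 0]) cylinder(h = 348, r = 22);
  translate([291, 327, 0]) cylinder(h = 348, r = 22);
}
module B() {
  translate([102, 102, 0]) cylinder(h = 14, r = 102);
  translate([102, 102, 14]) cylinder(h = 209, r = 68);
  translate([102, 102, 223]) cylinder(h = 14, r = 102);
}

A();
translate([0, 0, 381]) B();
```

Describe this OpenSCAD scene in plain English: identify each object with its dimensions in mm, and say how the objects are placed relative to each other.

A is a four-legged stool. The seat is a 313×349×33 mm slab whose top surface is at z = 381 mm; four round legs, each 44 mm in diameter, run from the floor (z = 0) to the underside of the seat, each leg's axis is inset half a diameter from the nearest pair of seat edges (so the leg's bounding box is flush with the corner).

B is a spool: two coaxial disc flanges of radius 102 mm and thickness 14 mm, joined by a core cylinder of radius 68 mm and height 209 mm. The lower flange rests on z = 0 and the three cylinders share a vertical axis.

The spool is on top of the stool.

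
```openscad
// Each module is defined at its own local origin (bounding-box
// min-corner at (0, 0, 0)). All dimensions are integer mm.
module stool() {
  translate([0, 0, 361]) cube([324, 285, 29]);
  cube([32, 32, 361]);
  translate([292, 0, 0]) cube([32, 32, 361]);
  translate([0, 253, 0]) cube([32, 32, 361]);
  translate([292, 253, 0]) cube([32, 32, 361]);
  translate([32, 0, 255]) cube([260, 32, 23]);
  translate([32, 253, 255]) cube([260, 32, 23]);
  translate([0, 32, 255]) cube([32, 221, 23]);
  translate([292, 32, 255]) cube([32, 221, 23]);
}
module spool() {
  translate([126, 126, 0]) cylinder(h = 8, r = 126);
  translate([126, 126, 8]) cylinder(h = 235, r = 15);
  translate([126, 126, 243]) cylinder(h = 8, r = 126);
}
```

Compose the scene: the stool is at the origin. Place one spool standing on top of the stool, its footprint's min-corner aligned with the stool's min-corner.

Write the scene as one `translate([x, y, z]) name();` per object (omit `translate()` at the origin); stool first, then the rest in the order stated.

stool();
translate([0, 0, 390]) spool();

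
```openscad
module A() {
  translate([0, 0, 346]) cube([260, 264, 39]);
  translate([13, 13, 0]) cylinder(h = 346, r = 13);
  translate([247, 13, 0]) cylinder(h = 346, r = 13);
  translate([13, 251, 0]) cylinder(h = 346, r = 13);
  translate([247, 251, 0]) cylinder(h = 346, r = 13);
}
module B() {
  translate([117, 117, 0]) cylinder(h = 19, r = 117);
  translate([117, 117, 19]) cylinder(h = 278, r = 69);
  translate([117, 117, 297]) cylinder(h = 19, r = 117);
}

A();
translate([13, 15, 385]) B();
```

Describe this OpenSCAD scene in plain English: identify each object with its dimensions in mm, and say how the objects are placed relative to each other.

A is a four-legged stool. The seat is a 260×264×39 mm slab whose top surface is at z = 385 mm; four round legs, each 26 mm in diameter, run from the floor (z = 0) to the underside of the seat, each leg's axis is inset half a diameter from the nearest pair of seat edges (so the leg's bounding box is flush with the corner).

B is a spool: two coaxial disc flanges of radius 117 mm and thickness 19 mm, joined by a core cylinder of radius 69 mm and height 278 mm. The lower flange rests on z = 0 and the three cylinders share a vertical axis.

The spool is on top of the stool, centred.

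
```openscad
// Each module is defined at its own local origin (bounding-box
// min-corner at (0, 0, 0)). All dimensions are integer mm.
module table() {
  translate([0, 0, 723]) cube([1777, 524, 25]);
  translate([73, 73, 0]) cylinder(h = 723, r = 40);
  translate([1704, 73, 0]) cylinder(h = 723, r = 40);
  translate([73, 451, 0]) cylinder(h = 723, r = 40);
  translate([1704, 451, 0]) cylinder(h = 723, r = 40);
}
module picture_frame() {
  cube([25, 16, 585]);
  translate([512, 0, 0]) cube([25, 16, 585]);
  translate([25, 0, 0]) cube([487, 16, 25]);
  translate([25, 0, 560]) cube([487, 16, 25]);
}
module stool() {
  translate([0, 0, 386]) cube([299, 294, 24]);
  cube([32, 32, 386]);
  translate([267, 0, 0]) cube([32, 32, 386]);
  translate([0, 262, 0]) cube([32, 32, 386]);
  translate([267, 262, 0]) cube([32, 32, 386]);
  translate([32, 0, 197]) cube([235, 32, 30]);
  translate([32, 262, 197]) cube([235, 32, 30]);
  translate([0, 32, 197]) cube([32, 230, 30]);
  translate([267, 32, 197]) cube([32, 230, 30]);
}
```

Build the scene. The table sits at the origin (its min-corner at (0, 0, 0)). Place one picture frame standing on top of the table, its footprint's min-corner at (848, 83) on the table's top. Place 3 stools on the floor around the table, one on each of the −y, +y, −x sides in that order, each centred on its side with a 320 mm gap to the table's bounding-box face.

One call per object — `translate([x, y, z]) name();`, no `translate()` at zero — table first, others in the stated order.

table();
translate([848, 83, 748]) picture_frame();
translate([739, -614, 0]) stool();
translate([739, 844, 0]) stool();
translate([-619, 115, 0]) stool();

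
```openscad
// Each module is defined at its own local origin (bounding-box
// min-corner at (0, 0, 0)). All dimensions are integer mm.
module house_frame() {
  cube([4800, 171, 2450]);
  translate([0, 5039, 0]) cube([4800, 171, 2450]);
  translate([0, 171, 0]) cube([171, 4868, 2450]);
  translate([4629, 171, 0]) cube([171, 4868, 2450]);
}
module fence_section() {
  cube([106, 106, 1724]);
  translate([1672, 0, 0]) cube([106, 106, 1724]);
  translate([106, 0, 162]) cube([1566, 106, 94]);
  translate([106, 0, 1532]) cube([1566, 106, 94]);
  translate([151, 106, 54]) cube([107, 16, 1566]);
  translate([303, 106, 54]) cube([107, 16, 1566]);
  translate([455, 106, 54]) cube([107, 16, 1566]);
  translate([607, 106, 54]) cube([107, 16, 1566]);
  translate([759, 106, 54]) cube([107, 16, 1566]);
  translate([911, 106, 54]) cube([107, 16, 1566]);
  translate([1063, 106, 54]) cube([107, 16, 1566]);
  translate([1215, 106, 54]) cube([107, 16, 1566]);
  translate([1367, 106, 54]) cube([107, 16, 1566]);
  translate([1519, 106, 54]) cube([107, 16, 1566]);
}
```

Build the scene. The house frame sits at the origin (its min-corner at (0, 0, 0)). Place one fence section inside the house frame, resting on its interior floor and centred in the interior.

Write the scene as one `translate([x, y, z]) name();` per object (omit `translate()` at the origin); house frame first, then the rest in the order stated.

house_frame();
translate([1511, 2544, 0]) fence_section();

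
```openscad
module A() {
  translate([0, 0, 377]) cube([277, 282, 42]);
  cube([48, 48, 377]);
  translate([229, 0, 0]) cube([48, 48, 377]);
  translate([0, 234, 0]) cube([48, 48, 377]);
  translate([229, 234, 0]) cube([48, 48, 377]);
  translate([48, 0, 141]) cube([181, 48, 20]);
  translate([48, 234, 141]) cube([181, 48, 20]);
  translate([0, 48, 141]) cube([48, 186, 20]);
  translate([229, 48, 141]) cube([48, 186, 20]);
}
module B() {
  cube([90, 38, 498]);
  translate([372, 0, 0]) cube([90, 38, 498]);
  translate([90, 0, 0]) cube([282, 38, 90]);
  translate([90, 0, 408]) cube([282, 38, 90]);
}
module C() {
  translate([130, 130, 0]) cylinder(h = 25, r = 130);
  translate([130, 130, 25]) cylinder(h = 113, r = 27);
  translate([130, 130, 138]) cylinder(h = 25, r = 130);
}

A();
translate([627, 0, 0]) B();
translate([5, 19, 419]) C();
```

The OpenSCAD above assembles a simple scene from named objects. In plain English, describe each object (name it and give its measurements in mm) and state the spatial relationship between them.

A is a four-legged stool. The seat is a 277×282×42 mm slab whose top surface is at z = 419 mm; four square legs, each 48×48 mm in cross-section, run from the floor (z = 0) to the underside of the seat, each flush with a corner of the seat. Four stretchers, 48 mm wide and 20 mm tall, connect adjacent legs with their undersides at z = 141 mm, each running between the inner faces of the legs it joins and aligned with the legs' outer faces on the other axis.

B is a picture frame with a 282×318 mm rectangular opening (x by z) and a uniform 90 mm border on every side. Frame depth is 38 mm along y. It is built from two vertical stiles running the full outside height and two horizontal rails spanning the gap between the stiles.

C is a spool: two coaxial disc flanges of radius 130 mm and thickness 25 mm, joined by a core cylinder of radius 27 mm and height 113 mm. The lower flange rests on z = 0 and the three cylinders share a vertical axis.

The picture frame is on the floor beside the stool on its +x side. The spool is on top of the stool.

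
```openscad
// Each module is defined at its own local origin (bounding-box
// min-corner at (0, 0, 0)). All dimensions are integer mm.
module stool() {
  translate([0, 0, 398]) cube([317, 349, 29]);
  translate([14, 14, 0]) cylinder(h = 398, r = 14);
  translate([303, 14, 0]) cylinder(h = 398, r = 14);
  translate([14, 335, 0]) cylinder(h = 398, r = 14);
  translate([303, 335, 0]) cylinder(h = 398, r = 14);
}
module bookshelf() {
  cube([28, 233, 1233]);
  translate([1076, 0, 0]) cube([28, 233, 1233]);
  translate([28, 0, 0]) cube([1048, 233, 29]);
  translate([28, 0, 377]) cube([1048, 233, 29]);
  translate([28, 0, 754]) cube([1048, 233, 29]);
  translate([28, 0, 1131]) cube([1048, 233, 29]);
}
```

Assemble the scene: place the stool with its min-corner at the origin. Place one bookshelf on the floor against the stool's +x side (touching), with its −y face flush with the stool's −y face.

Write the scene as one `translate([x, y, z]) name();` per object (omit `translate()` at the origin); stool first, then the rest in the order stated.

stool();
translate([317, 0, 0]) bookshelf();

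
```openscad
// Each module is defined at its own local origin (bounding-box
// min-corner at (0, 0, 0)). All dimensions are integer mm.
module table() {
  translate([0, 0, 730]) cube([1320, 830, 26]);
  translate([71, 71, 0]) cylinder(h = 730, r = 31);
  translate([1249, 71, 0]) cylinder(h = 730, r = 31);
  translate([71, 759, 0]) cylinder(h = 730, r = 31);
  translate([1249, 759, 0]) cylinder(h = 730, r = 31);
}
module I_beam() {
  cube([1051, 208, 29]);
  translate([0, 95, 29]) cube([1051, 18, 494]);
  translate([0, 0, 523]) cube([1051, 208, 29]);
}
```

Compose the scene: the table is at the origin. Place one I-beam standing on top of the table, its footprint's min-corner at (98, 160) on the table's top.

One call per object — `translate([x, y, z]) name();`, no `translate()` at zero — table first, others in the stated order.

table();
translate([98, 160, 756]) I_beam();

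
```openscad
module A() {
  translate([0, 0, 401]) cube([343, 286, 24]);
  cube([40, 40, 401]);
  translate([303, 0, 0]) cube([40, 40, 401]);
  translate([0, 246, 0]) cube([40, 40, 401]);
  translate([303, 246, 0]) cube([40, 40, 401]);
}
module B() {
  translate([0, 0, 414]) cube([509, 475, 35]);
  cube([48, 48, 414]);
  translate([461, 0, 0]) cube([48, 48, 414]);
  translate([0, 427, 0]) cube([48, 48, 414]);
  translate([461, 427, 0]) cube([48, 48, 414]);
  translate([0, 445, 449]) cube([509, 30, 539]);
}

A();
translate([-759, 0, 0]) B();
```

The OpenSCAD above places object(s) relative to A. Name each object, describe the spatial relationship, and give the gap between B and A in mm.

The chair's nearest face is 250 mm from the stool's −x face.

A is a stool. B is a chair. The chair is on the floor beside the stool on its −x side. The gap between the chair and the stool is 250 mm.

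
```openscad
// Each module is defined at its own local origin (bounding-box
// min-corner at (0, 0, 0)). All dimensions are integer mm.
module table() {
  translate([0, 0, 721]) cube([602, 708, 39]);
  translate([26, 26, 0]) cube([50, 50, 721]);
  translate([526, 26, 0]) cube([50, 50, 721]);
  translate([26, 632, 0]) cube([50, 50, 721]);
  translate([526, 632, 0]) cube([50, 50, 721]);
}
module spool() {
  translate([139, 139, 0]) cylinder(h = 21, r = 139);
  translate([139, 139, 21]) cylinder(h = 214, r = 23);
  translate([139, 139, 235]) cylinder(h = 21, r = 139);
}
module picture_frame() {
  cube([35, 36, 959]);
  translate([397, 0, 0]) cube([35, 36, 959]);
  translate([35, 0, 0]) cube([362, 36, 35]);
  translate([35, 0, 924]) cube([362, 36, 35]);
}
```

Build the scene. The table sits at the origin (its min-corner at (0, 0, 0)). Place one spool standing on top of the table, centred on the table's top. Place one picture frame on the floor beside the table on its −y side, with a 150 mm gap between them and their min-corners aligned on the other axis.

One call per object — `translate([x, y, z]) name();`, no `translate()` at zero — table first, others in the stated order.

table();
translate([162, 215, 760]) spool();
translate([0, -186, 0]) picture_frame();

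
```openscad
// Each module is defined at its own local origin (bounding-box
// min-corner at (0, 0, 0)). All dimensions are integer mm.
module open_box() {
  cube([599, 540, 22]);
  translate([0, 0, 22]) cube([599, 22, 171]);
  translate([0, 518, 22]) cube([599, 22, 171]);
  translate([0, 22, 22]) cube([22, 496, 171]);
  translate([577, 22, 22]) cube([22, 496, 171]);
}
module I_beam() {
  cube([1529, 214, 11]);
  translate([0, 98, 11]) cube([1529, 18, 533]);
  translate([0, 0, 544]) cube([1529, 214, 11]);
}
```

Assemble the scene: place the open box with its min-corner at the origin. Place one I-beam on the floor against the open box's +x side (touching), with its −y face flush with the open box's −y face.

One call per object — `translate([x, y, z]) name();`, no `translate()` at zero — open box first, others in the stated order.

open_box();
translate([599, 0, 0]) I_beam();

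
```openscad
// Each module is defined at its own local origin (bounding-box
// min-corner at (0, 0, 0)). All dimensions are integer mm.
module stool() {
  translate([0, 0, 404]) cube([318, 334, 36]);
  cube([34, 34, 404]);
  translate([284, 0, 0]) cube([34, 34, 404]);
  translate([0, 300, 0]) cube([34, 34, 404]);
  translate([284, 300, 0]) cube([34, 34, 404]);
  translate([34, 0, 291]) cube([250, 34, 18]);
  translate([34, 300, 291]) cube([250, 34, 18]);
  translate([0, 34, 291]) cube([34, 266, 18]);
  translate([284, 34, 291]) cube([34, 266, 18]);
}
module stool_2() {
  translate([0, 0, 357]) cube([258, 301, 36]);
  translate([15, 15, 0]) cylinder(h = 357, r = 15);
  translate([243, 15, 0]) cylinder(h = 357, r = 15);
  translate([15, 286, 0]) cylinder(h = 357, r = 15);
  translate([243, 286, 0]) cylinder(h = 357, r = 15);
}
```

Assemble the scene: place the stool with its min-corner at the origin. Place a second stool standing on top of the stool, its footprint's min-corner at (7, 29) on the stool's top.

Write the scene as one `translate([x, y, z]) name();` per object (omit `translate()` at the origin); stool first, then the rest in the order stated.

stool();
translate([7, 29, 440]) stool_2();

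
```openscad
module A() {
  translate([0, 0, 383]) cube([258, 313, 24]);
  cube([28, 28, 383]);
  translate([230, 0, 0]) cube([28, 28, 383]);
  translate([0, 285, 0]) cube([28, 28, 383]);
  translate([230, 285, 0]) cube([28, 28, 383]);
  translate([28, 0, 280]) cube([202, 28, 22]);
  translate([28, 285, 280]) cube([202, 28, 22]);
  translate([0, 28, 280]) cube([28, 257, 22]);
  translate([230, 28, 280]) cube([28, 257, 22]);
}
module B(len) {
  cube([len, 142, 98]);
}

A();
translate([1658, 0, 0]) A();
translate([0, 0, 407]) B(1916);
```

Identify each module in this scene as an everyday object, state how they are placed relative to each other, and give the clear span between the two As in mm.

A is a stool. B is a beam. A beam spans the tops of two stools. The clear span between the two stools is 1400 mm.

Second stool starts at x = 1658; first ends at x = 258; clear span = 1658 − 258 = 1400 mm.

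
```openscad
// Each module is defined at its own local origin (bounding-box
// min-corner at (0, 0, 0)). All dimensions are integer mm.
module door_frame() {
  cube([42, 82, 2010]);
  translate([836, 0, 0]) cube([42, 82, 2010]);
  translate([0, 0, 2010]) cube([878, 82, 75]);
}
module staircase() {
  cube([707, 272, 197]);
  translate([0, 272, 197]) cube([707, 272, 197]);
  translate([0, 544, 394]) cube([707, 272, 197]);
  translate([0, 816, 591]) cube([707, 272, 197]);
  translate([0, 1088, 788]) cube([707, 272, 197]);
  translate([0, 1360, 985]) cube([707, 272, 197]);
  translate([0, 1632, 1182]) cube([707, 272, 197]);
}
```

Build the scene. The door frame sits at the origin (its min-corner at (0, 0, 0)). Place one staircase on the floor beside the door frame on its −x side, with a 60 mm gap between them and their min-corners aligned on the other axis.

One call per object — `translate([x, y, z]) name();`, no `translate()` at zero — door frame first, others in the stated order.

door_frame();
translate([-767, 0, 0]) staircase();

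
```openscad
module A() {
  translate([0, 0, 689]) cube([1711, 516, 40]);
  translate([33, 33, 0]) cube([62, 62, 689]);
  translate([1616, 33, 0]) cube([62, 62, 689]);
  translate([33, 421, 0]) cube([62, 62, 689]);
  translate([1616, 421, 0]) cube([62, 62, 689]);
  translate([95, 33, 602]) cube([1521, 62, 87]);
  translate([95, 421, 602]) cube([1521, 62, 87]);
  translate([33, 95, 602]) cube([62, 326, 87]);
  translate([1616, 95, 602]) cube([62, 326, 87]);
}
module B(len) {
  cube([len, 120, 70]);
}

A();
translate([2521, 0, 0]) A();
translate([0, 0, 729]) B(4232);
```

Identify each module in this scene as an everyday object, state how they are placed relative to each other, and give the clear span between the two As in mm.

A is a table. B is a beam. A beam spans the tops of two tables. The clear span between the two tables is 810 mm.

Second table starts at x = 2521; first ends at x = 1711; clear span = 2521 − 1711 = 810 mm.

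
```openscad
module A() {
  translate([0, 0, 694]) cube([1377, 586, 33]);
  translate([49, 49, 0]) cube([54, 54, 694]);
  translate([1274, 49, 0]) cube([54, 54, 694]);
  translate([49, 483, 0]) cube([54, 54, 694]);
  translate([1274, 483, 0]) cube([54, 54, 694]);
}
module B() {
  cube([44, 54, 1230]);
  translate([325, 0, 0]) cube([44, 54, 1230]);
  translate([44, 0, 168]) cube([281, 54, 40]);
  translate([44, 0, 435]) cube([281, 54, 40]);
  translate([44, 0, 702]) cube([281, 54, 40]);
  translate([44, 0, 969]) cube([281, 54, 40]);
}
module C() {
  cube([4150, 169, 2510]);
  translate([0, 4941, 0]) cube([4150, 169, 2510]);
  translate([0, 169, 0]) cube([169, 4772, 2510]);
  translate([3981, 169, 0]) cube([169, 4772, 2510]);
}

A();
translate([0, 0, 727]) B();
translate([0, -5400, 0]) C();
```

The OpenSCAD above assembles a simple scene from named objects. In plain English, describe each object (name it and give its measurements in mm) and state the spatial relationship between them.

A is a table: top 1377 mm (x) × 586 mm (y), 33 mm thick, upper face at z = 727 mm, on four 54×54 mm square legs, each inset 49 mm from the nearest pair of top edges, running from z = 0 to the bottom of the top.

B is a straight ladder. Two 44×54 mm vertical rails, 1230 mm tall, stand 369 mm apart (outside-to-outside) with their front faces coplanar on the −y side. 4 rungs, each 54 mm deep and 40 mm tall, span between the inner faces of the rails, front faces flush with the rails. The lowest rung's underside is at z = 168 mm and rungs are spaced 267 mm apart (underside to underside).

C is the wall frame of a small rectangular building: four walls, each 2510 mm tall and 169 mm thick, enclosing a footprint 4150 mm (x) by 5110 mm (y) outside-to-outside, with no floor or roof. The front and back walls (the −y and +y sides) span the full width; the two side walls fit between them.

The ladder is on top of the table. The house frame is on the floor beside the table on its −y side.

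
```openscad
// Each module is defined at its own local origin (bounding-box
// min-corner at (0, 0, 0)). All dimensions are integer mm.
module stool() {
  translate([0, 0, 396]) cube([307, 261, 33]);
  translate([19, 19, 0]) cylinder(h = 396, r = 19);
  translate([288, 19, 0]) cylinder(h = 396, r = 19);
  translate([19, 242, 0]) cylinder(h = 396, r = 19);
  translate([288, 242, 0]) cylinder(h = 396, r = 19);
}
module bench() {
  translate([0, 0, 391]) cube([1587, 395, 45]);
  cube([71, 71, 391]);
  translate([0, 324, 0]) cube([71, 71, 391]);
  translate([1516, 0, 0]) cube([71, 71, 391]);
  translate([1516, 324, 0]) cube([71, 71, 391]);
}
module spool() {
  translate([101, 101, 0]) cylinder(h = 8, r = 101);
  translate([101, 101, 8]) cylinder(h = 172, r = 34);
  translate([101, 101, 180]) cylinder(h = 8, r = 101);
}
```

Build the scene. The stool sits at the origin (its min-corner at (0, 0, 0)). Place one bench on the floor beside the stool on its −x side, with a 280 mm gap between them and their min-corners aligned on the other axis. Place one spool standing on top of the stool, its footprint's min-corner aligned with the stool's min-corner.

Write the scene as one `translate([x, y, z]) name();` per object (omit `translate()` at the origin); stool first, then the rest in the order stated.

stool();
translate([-1867, 0, 0]) bench();
translate([0, 0, 429]) spool();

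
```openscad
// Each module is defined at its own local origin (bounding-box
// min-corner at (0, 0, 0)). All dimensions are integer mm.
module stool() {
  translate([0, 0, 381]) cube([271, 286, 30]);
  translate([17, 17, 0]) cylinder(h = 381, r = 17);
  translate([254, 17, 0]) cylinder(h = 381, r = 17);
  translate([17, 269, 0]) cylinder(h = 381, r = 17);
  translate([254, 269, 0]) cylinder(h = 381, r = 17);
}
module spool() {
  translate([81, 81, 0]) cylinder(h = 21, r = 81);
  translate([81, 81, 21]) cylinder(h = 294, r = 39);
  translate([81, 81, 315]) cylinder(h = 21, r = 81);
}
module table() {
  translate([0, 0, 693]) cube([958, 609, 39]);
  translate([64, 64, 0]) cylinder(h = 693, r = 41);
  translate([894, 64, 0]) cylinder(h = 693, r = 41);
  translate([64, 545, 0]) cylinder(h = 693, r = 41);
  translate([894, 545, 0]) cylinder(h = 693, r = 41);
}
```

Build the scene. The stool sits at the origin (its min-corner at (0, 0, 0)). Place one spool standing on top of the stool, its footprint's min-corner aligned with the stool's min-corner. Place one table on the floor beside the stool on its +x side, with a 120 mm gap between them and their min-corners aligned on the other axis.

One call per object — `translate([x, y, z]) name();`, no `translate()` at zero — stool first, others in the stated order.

stool();
translate([0, 0, 411]) spool();
translate([391, 0, 0]) table();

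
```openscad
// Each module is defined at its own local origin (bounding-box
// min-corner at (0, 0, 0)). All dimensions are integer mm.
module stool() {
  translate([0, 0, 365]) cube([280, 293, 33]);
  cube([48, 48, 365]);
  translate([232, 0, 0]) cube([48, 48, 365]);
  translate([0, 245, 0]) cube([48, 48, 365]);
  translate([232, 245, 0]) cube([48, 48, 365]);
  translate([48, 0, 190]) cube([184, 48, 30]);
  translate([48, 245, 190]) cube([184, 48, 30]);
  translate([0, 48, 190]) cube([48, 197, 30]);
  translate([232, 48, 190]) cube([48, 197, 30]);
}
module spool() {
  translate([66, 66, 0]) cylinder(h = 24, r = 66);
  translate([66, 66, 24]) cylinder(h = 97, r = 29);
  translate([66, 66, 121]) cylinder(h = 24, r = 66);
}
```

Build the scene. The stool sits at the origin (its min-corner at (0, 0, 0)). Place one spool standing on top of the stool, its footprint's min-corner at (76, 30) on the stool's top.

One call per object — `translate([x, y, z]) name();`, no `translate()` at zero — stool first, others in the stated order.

stool();
translate([76, 30, 398]) spool();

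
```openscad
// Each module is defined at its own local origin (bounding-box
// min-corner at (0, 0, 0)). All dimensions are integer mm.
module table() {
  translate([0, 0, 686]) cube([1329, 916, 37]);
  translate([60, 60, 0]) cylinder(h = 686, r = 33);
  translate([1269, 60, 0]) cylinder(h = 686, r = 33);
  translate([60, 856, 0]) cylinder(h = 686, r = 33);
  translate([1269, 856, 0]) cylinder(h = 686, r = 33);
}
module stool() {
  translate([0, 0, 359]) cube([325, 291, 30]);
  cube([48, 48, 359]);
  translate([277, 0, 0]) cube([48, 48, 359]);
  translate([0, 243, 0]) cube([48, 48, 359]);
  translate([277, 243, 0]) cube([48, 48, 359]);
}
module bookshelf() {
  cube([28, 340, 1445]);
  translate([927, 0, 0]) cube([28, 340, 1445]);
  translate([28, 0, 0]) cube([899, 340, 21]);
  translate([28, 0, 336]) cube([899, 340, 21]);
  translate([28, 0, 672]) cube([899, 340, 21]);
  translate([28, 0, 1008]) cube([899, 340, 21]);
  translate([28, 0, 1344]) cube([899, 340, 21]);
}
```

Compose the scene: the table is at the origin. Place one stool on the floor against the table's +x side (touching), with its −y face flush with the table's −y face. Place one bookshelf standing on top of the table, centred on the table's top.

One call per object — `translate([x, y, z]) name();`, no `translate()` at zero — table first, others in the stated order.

table();
translate([1329, 0, 0]) stool();
translate([187, 288, 723]) bookshelf();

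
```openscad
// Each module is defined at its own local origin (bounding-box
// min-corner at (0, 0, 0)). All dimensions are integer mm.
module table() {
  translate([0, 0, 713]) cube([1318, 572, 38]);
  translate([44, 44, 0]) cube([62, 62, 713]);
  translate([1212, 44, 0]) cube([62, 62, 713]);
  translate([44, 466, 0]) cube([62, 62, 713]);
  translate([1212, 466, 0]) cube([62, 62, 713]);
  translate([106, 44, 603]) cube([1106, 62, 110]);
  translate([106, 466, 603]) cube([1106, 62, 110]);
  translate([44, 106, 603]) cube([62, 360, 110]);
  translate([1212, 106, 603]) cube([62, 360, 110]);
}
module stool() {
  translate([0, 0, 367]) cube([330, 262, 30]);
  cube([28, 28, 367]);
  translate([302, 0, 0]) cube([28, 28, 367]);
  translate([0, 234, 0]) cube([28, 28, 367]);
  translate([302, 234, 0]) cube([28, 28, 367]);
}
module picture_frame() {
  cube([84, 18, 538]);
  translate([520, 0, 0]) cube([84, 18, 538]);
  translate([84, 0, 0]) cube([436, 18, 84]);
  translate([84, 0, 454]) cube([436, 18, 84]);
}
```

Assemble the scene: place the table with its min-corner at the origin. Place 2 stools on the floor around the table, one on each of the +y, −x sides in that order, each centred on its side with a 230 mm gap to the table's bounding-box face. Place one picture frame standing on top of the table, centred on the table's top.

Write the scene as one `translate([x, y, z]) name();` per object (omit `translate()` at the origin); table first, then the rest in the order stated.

table();
translate([494, 802, 0]) stool();
translate([-560, 155, 0]) stool();
translate([357, 277, 751]) picture_frame();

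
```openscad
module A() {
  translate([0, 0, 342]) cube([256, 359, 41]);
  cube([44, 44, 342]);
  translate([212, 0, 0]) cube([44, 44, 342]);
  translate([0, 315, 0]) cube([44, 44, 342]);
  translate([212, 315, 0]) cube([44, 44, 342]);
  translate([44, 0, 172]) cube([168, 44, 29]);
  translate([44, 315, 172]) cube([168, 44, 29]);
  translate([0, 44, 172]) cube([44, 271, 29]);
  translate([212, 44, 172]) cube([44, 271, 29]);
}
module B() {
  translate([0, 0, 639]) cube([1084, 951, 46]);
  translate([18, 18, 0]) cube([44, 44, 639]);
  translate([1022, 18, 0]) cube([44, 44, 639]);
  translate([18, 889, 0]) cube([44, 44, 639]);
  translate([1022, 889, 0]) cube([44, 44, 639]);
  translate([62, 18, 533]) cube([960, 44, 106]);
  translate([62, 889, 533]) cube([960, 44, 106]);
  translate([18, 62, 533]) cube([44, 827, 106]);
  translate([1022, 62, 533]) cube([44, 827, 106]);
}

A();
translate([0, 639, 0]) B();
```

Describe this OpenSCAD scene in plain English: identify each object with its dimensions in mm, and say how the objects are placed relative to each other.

A is a four-legged stool. The seat is 256×359 mm, 41 mm thick, top at z = 383 mm. It stands on four square legs, each 44×44 mm in cross-section, from z = 0 to the seat underside, each flush with a corner of the seat. Four stretchers, 44 mm wide and 29 mm tall, connect adjacent legs with their undersides at z = 172 mm, each running between the inner faces of the legs it joins and aligned with the legs' outer faces on the other axis.

B is a table: top 1084 mm (x) × 951 mm (y), 46 mm thick, upper face at z = 685 mm, on four 44×44 mm square legs, each inset 18 mm from the nearest pair of top edges, running from z = 0 to the bottom of the top. Four apron rails, 44 mm thick and 106 mm tall, run between adjacent legs with their top edges flush with the underside of the top and their outer faces flush with the legs' outer faces.

The table is on the floor beside the stool on its +y side.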